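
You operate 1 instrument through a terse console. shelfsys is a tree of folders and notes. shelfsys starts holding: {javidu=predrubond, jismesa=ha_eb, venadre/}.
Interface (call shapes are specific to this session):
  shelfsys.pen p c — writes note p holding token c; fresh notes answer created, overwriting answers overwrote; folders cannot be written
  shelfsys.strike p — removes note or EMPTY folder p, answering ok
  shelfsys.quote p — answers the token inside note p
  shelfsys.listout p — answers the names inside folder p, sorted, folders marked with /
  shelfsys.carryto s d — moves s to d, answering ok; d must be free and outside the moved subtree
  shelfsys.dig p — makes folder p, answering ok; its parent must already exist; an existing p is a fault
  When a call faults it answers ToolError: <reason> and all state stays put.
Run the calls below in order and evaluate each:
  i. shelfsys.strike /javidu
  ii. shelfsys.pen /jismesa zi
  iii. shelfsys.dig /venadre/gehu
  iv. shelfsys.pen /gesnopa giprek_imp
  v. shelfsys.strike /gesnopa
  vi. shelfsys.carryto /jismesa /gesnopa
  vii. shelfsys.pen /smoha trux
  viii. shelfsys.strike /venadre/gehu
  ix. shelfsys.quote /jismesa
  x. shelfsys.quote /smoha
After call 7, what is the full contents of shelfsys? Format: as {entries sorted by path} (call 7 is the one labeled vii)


Answer: {gesnopa=zi, smoha=trux, venadre/, venadre/gehu/}

Derivation:
I try shelfsys.strike passing p=/javidu, → ok.
I run shelfsys.pen passing p=/jismesa, c=zi: overwrote.
Using shelfsys.dig passing p=/venadre/gehu, which returns ok.
I try shelfsys.pen passing p=/gesnopa, c=giprek_imp, — result: created.
I call shelfsys.strike passing p=/gesnopa, which returns ok.
Calling shelfsys.carryto passing s=/jismesa, d=/gesnopa: ok.
Invoking shelfsys.pen passing p=/smoha, c=trux, and see created.
Then shelfsys.strike passing p=/venadre/gehu, and get ok.
I invoke shelfsys.quote passing p=/jismesa: ToolError: not found.
Calling shelfsys.quote passing p=/smoha, giving trux.


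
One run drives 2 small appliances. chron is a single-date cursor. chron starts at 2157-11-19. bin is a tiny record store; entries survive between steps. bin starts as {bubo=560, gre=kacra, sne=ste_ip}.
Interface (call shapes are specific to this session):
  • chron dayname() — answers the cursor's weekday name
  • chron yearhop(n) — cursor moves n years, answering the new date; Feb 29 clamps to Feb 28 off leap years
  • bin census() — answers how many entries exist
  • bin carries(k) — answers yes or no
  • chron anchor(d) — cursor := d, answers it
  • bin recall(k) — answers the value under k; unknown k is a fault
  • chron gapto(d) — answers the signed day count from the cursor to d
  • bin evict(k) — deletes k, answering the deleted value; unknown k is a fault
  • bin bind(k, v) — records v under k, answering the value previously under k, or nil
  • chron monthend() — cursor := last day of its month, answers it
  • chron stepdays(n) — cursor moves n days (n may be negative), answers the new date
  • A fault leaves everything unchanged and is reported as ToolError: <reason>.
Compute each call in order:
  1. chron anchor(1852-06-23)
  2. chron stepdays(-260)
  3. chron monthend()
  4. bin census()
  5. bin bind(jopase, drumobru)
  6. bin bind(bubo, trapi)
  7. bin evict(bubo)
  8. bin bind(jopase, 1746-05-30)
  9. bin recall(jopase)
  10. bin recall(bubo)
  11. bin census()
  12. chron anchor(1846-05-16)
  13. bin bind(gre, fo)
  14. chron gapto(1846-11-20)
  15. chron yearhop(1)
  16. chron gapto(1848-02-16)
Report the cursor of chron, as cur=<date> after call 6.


Answer: cur=1851-10-31

Derivation:
==> chron anchor(d='1852-06-23')
<== 1852-06-23
==> chron stepdays(n='-260')
<== 1851-10-07
==> chron monthend()
<== 1851-10-31
==> bin census()
<== 3
==> bin bind(k='jopase', v='drumobru')
<== nil
==> bin bind(k='bubo', v='trapi')
<== 560
==> bin evict(k='bubo')
<== trapi
==> bin bind(k='jopase', v='1746-05-30')
<== drumobru
==> bin recall(k='jopase')
<== 1746-05-30
==> bin recall(k='bubo')
<== ToolError: no such key bubo
==> bin census()
<== 3
==> chron anchor(d='1846-05-16')
<== 1846-05-16
==> bin bind(k='gre', v='fo')
<== kacra
==> chron gapto(d='1846-11-20')
<== 188
==> chron yearhop(n='1')
<== 1847-05-16
==> chron gapto(d='1848-02-16')
<== 276


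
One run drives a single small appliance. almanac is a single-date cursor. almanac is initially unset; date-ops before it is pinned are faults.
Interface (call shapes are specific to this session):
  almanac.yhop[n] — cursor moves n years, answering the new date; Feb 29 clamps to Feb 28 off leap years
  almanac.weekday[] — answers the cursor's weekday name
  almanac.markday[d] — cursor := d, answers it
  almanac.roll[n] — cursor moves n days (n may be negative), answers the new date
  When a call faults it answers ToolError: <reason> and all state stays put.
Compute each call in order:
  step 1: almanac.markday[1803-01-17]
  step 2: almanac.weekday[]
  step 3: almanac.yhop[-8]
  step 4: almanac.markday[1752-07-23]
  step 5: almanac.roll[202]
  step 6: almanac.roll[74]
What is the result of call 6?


Answer: 1753-04-25

Derivation:
# almanac.markday(1803-01-17) -> 1803-01-17
# almanac.weekday() -> Monday
# almanac.yhop(-8) -> 1795-01-17
# almanac.markday(1752-07-23) -> 1752-07-23
# almanac.roll(202) -> 1753-02-10
# almanac.roll(74) -> 1753-04-25


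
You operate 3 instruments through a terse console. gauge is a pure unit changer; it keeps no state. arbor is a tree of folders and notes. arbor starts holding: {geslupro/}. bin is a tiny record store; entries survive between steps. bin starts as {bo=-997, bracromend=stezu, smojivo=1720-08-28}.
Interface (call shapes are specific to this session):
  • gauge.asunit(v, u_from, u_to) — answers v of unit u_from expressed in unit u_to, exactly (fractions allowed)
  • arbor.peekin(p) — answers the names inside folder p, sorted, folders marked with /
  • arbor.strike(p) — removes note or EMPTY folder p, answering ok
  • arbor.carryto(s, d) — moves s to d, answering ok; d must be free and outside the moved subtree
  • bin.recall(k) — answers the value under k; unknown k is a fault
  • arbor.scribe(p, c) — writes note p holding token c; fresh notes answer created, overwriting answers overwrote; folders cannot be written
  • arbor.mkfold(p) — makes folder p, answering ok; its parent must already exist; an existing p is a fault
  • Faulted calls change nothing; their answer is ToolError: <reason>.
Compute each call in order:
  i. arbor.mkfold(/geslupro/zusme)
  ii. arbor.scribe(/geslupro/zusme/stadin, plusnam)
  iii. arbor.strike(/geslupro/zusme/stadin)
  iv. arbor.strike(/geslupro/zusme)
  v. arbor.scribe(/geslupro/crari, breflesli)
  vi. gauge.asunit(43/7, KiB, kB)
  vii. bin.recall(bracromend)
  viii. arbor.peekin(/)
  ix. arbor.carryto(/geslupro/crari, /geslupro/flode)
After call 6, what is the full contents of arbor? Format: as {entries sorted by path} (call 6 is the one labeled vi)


! 1. mkfold(p='/geslupro/zusme') => ok
! 2. scribe(p='/geslupro/zusme/stadin', c='plusnam') => created
! 3. strike(p='/geslupro/zusme/stadin') => ok
! 4. strike(p='/geslupro/zusme') => ok
! 5. scribe(p='/geslupro/crari', c='breflesli') => created
! 6. asunit(v='43/7', u_from='KiB', u_to='kB') => 5504/875
! 7. recall(k='bracromend') => stezu
! 8. peekin(p='/') => [geslupro/]
! 9. carryto(s='/geslupro/crari', d='/geslupro/flode') => ok

Answer: {geslupro/, geslupro/crari=breflesli}


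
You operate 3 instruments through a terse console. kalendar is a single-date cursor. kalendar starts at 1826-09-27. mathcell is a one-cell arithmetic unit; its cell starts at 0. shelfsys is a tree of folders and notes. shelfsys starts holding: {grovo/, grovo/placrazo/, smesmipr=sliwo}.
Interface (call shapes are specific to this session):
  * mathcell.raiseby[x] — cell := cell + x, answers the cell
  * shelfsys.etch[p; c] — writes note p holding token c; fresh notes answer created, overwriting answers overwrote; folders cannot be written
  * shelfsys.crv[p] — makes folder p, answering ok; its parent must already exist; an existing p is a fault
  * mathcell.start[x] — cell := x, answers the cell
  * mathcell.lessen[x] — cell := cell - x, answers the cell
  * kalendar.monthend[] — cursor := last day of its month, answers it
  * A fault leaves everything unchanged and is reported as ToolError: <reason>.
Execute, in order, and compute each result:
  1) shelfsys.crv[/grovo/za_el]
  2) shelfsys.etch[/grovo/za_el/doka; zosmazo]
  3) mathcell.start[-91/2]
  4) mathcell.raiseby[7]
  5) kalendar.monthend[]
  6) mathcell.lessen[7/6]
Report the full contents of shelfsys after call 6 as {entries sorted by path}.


I use shelfsys.crv passing p: /grovo/za_el, — result: ok.
I use shelfsys.etch passing p: /grovo/za_el/doka, c: zosmazo, — result: created.
Invoking mathcell.start passing x: -91/2: -91/2.
Calling mathcell.raiseby passing x: 7, and observe -77/2.
I run kalendar.monthend, which returns 1826-09-30.
I try mathcell.lessen passing x: 7/6, and get -119/3.

Answer: {grovo/, grovo/placrazo/, grovo/za_el/, grovo/za_el/doka=zosmazo, smesmipr=sliwo}


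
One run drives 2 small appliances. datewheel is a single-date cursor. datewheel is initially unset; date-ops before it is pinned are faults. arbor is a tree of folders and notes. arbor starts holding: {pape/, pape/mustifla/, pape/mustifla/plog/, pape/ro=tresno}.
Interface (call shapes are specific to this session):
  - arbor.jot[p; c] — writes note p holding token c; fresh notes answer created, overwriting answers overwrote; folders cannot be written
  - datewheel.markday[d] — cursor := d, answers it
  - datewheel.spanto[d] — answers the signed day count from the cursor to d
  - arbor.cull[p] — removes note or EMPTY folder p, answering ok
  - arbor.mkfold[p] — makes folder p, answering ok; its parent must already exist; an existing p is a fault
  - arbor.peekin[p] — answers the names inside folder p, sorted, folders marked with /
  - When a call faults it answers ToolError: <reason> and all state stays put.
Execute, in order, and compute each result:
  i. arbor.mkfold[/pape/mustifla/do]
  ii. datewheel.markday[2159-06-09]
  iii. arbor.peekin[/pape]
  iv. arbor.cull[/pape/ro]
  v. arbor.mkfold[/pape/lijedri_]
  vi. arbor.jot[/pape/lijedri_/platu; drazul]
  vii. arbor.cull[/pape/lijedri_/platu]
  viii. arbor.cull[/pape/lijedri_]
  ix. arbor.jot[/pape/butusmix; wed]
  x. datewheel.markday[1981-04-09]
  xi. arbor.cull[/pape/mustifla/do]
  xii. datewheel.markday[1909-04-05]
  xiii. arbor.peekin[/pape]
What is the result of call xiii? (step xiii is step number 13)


-> arbor.mkfold(p=/pape/mustifla/do)
<- ok
-> datewheel.markday(d=2159-06-09)
<- 2159-06-09
-> arbor.peekin(p=/pape)
<- [mustifla/, ro]
-> arbor.cull(p=/pape/ro)
<- ok
-> arbor.mkfold(p=/pape/lijedri_)
<- ok
-> arbor.jot(p=/pape/lijedri_/platu, c=drazul)
<- created
-> arbor.cull(p=/pape/lijedri_/platu)
<- ok
-> arbor.cull(p=/pape/lijedri_)
<- ok
-> arbor.jot(p=/pape/butusmix, c=wed)
<- created
-> datewheel.markday(d=1981-04-09)
<- 1981-04-09
-> arbor.cull(p=/pape/mustifla/do)
<- ok
-> datewheel.markday(d=1909-04-05)
<- 1909-04-05
-> arbor.peekin(p=/pape)
<- [butusmix, mustifla/]

Answer: [butusmix, mustifla/]


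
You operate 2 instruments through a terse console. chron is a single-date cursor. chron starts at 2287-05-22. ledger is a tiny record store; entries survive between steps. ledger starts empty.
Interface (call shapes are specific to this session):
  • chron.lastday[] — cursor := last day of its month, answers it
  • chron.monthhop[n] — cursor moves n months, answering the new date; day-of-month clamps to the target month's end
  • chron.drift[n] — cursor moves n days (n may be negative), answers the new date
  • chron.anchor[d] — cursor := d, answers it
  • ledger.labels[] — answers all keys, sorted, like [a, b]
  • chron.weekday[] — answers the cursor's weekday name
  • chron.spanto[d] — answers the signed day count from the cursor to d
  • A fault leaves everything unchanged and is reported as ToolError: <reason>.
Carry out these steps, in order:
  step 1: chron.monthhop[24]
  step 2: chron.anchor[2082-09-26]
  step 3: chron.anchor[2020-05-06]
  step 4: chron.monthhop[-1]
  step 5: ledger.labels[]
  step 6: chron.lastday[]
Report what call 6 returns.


Answer: 2020-04-30

Derivation:
$ chron.monthhop n='24'
:: 2289-05-22
$ chron.anchor d='2082-09-26'
:: 2082-09-26
$ chron.anchor d='2020-05-06'
:: 2020-05-06
$ chron.monthhop n='-1'
:: 2020-04-06
$ ledger.labels
:: []
$ chron.lastday
:: 2020-04-30


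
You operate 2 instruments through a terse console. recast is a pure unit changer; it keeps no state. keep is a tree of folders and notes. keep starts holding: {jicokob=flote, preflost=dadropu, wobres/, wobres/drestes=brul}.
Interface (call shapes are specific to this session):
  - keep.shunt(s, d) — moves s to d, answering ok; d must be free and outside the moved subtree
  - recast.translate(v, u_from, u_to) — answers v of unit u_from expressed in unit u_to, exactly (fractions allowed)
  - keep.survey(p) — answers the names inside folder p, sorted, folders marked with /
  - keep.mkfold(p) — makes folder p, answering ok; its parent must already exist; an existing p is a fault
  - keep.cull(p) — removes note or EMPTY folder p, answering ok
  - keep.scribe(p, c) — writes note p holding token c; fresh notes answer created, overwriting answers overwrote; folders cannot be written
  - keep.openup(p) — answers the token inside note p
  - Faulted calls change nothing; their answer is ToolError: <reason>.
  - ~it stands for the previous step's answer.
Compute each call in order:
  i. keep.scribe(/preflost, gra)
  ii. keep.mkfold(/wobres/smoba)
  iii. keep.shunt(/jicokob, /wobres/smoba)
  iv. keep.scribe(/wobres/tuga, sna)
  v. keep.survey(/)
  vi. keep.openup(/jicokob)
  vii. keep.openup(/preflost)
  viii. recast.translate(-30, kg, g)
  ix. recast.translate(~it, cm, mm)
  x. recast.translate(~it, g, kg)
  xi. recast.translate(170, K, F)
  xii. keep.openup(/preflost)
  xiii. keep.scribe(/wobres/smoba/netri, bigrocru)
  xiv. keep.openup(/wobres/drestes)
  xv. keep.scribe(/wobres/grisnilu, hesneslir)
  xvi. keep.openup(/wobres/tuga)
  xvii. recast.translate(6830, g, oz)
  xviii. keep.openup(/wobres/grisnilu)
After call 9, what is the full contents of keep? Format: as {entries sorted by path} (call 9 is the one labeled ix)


Answer: {jicokob=flote, preflost=gra, wobres/, wobres/drestes=brul, wobres/smoba/, wobres/tuga=sna}

Derivation:
I run keep.scribe on p→/preflost, c→gra, and get overwrote.
Calling keep.mkfold on p→/wobres/smoba, and see ok.
I try keep.shunt on s→/jicokob, d→/wobres/smoba, giving ToolError: exists.
I use keep.scribe on p→/wobres/tuga, c→sna: created.
Now I run keep.survey on p→/, → [jicokob, preflost, wobres/].
I use keep.openup on p→/jicokob, giving flote.
Calling keep.openup on p→/preflost, and get gra.
Using recast.translate on v→-30, u_from→kg, u_to→g, and get -30000.
Invoking recast.translate on v→~it, u_from→cm, u_to→mm, giving -300000.
I try recast.translate on v→~it, u_from→g, u_to→kg, and get -300.
Invoking recast.translate on v→170, u_from→K, u_to→F, which returns -15367/100.
Then keep.openup on p→/preflost, and see gra.
Using keep.scribe on p→/wobres/smoba/netri, c→bigrocru, and observe created.
I use keep.openup on p→/wobres/drestes, and see brul.
Calling keep.scribe on p→/wobres/grisnilu, c→hesneslir, → created.
I call keep.openup on p→/wobres/tuga, → sna.
I use recast.translate on v→6830, u_from→g, u_to→oz, — result: 10928000000/45359237.
I try keep.openup on p→/wobres/grisnilu, — result: hesneslir.


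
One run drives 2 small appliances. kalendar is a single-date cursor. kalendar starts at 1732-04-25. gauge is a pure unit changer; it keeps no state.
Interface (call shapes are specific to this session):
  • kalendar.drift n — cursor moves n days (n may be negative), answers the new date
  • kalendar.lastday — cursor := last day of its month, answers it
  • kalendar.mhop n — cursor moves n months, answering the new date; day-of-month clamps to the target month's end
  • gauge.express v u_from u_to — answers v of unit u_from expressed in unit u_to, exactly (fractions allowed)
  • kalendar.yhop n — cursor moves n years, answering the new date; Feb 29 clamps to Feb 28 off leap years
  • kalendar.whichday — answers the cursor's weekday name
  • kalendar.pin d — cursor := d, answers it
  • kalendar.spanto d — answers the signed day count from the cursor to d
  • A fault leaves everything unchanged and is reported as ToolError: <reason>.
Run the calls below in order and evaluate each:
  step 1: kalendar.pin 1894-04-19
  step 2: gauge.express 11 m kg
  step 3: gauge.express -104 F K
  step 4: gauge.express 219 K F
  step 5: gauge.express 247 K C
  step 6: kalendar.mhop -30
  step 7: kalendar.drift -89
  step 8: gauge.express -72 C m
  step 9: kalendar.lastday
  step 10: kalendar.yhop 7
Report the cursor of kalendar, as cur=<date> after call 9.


$ kalendar.pin d=1894-04-19
= 1894-04-19
$ gauge.express v=11 u_from=m u_to=kg
= ToolError: incompatible units
$ gauge.express v=-104 u_from=F u_to=K
= 35567/180
$ gauge.express v=219 u_from=K u_to=F
= -6547/100
$ gauge.express v=247 u_from=K u_to=C
= -523/20
$ kalendar.mhop n=-30
= 1891-10-19
$ kalendar.drift n=-89
= 1891-07-22
$ gauge.express v=-72 u_from=C u_to=m
= ToolError: incompatible units
$ kalendar.lastday
= 1891-07-31
$ kalendar.yhop n=7
= 1898-07-31

Answer: cur=1891-07-31


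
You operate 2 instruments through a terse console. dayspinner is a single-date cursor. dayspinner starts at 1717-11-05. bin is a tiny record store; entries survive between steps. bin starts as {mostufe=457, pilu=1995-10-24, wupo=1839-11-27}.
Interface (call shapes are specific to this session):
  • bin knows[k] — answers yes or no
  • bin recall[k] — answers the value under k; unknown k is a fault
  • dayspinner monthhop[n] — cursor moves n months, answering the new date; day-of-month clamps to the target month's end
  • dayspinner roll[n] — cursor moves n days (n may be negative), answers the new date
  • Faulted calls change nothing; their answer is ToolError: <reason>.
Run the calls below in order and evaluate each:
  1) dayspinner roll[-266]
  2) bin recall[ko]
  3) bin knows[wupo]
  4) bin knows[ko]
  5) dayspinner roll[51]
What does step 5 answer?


-> dayspinner roll(n='-266')
<- 1717-02-12
-> bin recall(k='ko')
<- ToolError: no such key ko
-> bin knows(k='wupo')
<- yes
-> bin knows(k='ko')
<- no
-> dayspinner roll(n='51')
<- 1717-04-04

Answer: 1717-04-04


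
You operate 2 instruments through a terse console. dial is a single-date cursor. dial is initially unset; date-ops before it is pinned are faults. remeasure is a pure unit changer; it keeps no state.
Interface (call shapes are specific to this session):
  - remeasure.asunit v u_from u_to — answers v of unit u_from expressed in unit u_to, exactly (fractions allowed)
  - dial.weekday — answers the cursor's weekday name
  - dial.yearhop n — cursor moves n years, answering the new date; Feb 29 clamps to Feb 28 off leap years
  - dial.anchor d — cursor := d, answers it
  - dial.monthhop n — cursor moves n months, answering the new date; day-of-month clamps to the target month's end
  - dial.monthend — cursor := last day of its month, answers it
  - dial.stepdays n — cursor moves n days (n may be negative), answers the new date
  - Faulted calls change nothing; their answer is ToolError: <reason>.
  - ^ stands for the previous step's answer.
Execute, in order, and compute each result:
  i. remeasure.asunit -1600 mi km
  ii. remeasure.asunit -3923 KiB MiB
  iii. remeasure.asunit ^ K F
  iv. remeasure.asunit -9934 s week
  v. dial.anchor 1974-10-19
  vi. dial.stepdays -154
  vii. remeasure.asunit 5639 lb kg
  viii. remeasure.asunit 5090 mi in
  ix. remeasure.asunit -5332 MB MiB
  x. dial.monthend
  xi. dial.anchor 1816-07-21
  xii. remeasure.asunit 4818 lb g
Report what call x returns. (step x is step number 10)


Answer: 1974-05-31

Derivation:
I use asunit passing v→-1600, u_from→mi, u_to→km, giving -1609344/625.
Now I run asunit passing v→-3923, u_from→KiB, u_to→MiB, giving -3923/1024.
Calling asunit passing v→^, u_from→K, u_to→F, and get -11944087/25600.
I use asunit passing v→-9934, u_from→s, u_to→week, and get -4967/302400.
I call anchor passing d→1974-10-19: 1974-10-19.
Now I run stepdays passing n→-154, — result: 1974-05-18.
I use asunit passing v→5639, u_from→lb, u_to→kg, and observe 255780737443/100000000.
I use asunit passing v→5090, u_from→mi, u_to→in: 322502400.
I call asunit passing v→-5332, u_from→MB, u_to→MiB, and get -20828125/4096.
Invoking monthend(), which returns 1974-05-31.
Invoking anchor passing d→1816-07-21, → 1816-07-21.
Next I call asunit passing v→4818, u_from→lb, u_to→g, — result: 109270401933/50000.


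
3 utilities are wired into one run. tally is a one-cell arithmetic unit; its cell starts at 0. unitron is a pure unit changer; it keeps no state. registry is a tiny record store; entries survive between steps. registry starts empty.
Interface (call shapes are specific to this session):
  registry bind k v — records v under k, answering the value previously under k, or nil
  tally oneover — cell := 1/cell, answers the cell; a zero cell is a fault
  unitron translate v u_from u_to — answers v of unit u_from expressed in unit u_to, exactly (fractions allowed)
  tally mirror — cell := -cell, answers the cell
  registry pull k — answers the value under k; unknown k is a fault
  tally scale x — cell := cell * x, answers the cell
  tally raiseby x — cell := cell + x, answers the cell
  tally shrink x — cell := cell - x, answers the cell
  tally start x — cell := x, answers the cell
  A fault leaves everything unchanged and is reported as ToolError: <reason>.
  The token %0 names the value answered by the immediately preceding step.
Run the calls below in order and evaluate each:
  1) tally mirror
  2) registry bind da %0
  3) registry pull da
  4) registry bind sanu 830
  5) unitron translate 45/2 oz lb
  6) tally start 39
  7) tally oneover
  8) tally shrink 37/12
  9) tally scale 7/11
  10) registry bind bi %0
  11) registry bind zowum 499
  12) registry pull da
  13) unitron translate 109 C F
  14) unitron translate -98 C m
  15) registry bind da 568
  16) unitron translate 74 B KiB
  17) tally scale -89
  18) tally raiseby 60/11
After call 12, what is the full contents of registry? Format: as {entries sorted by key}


Answer: {bi=-1113/572, da=0, sanu=830, zowum=499}

Derivation:
>> tally mirror()
<< 0
>> registry bind(da, %0)
<< nil
>> registry pull(da)
<< 0
>> registry bind(sanu, 830)
<< nil
>> unitron translate(45/2, oz, lb)
<< 45/32
>> tally start(39)
<< 39
>> tally oneover()
<< 1/39
>> tally shrink(37/12)
<< -159/52
>> tally scale(7/11)
<< -1113/572
>> registry bind(bi, %0)
<< nil
>> registry bind(zowum, 499)
<< nil
>> registry pull(da)
<< 0
>> unitron translate(109, C, F)
<< 1141/5
>> unitron translate(-98, C, m)
<< ToolError: incompatible units
>> registry bind(da, 568)
<< 0
>> unitron translate(74, B, KiB)
<< 37/512
>> tally scale(-89)
<< 99057/572
>> tally raiseby(60/11)
<< 102177/572


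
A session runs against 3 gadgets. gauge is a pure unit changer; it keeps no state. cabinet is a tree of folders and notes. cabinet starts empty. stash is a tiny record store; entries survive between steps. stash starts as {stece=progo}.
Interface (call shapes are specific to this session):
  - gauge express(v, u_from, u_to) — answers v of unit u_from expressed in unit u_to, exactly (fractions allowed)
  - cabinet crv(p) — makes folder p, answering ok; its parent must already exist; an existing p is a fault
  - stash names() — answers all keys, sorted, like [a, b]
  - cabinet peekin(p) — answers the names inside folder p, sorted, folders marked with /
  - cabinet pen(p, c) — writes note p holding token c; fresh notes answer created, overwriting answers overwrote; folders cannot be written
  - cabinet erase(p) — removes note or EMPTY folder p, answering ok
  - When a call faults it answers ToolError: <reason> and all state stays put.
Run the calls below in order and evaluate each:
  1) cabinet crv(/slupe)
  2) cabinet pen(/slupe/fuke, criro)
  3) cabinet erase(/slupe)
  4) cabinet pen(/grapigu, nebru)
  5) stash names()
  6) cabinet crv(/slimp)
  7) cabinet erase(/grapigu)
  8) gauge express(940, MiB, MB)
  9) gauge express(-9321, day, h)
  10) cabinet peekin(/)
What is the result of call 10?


Next I call cabinet crv passing /slupe, and observe ok.
Using cabinet pen passing /slupe/fuke, criro, giving created.
Calling cabinet erase passing /slupe, which returns ToolError: not empty.
Invoking cabinet pen passing /grapigu, nebru, and see created.
I run stash names(), which returns [stece].
I invoke cabinet crv passing /slimp, → ok.
I call cabinet erase passing /grapigu, giving ok.
Next I call gauge express passing 940, MiB, MB, — result: 3080192/3125.
I try gauge express passing -9321, day, h, → -223704.
Next I call cabinet peekin passing /, → [slimp/, slupe/].

Answer: [slimp/, slupe/]


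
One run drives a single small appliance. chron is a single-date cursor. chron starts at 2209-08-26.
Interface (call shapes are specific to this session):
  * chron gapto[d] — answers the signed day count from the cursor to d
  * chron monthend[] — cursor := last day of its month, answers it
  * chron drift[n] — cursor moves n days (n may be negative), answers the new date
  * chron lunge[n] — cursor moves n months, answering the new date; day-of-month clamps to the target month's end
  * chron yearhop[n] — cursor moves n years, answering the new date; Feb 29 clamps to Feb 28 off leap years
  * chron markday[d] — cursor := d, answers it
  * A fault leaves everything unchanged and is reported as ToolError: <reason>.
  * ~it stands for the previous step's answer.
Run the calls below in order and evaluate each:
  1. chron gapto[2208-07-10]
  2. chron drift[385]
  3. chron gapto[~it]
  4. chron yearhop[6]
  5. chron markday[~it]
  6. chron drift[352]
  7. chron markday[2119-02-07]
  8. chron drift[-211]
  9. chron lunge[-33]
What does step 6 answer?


Act: chron gapto[d: 2208-07-10]
Obs: -412
Act: chron drift[n: 385]
Obs: 2210-09-15
Act: chron gapto[d: ~it]
Obs: 0
Act: chron yearhop[n: 6]
Obs: 2216-09-15
Act: chron markday[d: ~it]
Obs: 2216-09-15
Act: chron drift[n: 352]
Obs: 2217-09-02
Act: chron markday[d: 2119-02-07]
Obs: 2119-02-07
Act: chron drift[n: -211]
Obs: 2118-07-11
Act: chron lunge[n: -33]
Obs: 2115-10-11

Answer: 2217-09-02


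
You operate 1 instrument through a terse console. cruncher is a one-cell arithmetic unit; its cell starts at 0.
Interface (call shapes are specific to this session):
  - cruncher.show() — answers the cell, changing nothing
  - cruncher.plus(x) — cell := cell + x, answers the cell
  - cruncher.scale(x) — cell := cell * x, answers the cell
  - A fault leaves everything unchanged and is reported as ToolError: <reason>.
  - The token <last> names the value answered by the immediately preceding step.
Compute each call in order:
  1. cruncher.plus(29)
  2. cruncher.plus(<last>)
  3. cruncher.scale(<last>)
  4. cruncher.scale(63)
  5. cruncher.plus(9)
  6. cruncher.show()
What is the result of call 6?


Answer: 211941

Derivation:
// plus(29) ~> 29
// plus(<last>) ~> 58
// scale(<last>) ~> 3364
// scale(63) ~> 211932
// plus(9) ~> 211941
// show() ~> 211941


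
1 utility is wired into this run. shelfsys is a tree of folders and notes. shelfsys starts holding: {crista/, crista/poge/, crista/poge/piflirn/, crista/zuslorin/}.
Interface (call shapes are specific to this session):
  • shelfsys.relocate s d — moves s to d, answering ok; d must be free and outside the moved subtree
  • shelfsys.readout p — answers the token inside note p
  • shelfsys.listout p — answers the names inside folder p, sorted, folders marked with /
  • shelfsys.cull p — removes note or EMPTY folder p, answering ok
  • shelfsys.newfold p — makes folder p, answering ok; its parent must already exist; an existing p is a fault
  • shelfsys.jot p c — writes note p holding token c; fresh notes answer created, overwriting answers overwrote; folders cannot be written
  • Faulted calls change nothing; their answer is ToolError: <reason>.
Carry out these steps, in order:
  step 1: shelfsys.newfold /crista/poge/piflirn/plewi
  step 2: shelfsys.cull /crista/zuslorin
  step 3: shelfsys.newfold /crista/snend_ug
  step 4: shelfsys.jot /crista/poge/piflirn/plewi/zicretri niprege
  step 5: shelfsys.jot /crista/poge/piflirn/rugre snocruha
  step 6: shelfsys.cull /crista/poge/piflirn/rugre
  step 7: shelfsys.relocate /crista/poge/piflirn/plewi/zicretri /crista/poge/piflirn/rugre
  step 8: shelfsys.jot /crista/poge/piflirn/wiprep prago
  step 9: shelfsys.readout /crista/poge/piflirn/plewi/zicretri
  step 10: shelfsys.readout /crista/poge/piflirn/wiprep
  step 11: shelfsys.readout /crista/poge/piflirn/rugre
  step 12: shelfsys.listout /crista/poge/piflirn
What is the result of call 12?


Invoking shelfsys.newfold with p='/crista/poge/piflirn/plewi', and see ok.
Using shelfsys.cull with p='/crista/zuslorin': ok.
I run shelfsys.newfold with p='/crista/snend_ug', → ok.
I call shelfsys.jot with p='/crista/poge/piflirn/plewi/zicretri', c='niprege', which returns created.
I run shelfsys.jot with p='/crista/poge/piflirn/rugre', c='snocruha', and get created.
Now I run shelfsys.cull with p='/crista/poge/piflirn/rugre', and observe ok.
I run shelfsys.relocate with s='/crista/poge/piflirn/plewi/zicretri', d='/crista/poge/piflirn/rugre', yielding ok.
I use shelfsys.jot with p='/crista/poge/piflirn/wiprep', c='prago', and observe created.
I invoke shelfsys.readout with p='/crista/poge/piflirn/plewi/zicretri', — result: ToolError: not found.
I invoke shelfsys.readout with p='/crista/poge/piflirn/wiprep': prago.
I use shelfsys.readout with p='/crista/poge/piflirn/rugre', and get niprege.
Now I run shelfsys.listout with p='/crista/poge/piflirn', and see [plewi/, rugre, wiprep].

Answer: [plewi/, rugre, wiprep]


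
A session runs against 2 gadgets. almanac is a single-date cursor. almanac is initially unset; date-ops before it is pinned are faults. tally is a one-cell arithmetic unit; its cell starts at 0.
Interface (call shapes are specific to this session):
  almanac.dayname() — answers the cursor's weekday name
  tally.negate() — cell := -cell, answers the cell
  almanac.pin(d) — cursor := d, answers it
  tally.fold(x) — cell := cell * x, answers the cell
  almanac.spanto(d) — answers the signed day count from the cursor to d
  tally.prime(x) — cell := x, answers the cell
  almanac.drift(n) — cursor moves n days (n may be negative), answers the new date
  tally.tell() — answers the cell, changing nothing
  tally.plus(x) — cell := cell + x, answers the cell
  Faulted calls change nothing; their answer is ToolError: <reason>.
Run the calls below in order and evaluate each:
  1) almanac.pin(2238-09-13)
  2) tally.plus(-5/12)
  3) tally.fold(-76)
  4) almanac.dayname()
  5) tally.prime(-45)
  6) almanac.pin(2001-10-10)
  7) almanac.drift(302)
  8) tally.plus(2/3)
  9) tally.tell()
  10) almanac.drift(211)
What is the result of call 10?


;; 1. almanac.pin(d='2238-09-13') ~> 2238-09-13
;; 2. tally.plus(x='-5/12') ~> -5/12
;; 3. tally.fold(x='-76') ~> 95/3
;; 4. almanac.dayname() ~> Thursday
;; 5. tally.prime(x='-45') ~> -45
;; 6. almanac.pin(d='2001-10-10') ~> 2001-10-10
;; 7. almanac.drift(n='302') ~> 2002-08-08
;; 8. tally.plus(x='2/3') ~> -133/3
;; 9. tally.tell() ~> -133/3
;; 10. almanac.drift(n='211') ~> 2003-03-07

Answer: 2003-03-07


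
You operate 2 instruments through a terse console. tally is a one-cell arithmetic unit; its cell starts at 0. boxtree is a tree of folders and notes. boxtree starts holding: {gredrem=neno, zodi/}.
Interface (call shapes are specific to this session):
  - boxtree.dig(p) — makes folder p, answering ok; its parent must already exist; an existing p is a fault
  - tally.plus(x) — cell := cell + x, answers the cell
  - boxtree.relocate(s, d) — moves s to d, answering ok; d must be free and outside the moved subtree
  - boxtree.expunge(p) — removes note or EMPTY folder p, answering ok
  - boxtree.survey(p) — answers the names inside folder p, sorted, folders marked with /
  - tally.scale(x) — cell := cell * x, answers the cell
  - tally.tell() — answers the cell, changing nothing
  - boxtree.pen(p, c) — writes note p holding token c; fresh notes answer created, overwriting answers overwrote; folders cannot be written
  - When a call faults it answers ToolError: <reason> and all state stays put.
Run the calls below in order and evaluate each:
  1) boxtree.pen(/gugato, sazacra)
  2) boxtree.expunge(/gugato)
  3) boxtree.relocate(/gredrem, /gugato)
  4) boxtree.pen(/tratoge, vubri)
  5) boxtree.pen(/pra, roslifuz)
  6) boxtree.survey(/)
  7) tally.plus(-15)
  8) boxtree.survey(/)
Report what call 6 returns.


[in] pen p=/gugato c=sazacra
:: created
[in] expunge p=/gugato
:: ok
[in] relocate s=/gredrem d=/gugato
:: ok
[in] pen p=/tratoge c=vubri
:: created
[in] pen p=/pra c=roslifuz
:: created
[in] survey p=/
:: [gugato, pra, tratoge, zodi/]
[in] plus x=-15
:: -15
[in] survey p=/
:: [gugato, pra, tratoge, zodi/]

Answer: [gugato, pra, tratoge, zodi/]


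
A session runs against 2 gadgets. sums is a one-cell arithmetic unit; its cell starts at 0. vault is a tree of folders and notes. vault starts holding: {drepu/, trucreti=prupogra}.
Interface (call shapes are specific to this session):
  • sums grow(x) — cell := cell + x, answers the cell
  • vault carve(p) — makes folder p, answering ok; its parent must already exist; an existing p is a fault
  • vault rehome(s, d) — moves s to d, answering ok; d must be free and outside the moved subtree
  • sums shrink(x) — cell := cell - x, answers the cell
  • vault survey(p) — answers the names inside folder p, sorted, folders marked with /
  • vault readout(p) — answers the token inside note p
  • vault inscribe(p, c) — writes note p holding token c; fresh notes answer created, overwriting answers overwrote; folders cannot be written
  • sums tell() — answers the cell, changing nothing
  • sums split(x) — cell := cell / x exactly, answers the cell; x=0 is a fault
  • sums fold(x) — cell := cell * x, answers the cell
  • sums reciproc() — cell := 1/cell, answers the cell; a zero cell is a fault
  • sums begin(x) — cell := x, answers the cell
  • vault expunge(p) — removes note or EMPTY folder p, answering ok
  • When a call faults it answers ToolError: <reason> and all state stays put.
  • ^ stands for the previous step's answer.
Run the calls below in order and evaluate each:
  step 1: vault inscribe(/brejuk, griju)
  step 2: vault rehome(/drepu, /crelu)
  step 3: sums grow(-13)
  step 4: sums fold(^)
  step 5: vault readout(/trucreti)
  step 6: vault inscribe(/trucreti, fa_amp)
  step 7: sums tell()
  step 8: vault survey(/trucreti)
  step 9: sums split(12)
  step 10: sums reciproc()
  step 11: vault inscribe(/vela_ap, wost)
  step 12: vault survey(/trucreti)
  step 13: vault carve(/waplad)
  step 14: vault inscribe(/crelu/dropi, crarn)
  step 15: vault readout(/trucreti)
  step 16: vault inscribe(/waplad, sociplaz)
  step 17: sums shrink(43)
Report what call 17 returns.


Answer: -7255/169

Derivation:
;; vault inscribe(p: /brejuk, c: griju) -> created
;; vault rehome(s: /drepu, d: /crelu) -> ok
;; sums grow(x: -13) -> -13
;; sums fold(x: ^) -> 169
;; vault readout(p: /trucreti) -> prupogra
;; vault inscribe(p: /trucreti, c: fa_amp) -> overwrote
;; sums tell() -> 169
;; vault survey(p: /trucreti) -> ToolError: not a directory
;; sums split(x: 12) -> 169/12
;; sums reciproc() -> 12/169
;; vault inscribe(p: /vela_ap, c: wost) -> created
;; vault survey(p: /trucreti) -> ToolError: not a directory
;; vault carve(p: /waplad) -> ok
;; vault inscribe(p: /crelu/dropi, c: crarn) -> created
;; vault readout(p: /trucreti) -> fa_amp
;; vault inscribe(p: /waplad, c: sociplaz) -> ToolError: is a directory
;; sums shrink(x: 43) -> -7255/169


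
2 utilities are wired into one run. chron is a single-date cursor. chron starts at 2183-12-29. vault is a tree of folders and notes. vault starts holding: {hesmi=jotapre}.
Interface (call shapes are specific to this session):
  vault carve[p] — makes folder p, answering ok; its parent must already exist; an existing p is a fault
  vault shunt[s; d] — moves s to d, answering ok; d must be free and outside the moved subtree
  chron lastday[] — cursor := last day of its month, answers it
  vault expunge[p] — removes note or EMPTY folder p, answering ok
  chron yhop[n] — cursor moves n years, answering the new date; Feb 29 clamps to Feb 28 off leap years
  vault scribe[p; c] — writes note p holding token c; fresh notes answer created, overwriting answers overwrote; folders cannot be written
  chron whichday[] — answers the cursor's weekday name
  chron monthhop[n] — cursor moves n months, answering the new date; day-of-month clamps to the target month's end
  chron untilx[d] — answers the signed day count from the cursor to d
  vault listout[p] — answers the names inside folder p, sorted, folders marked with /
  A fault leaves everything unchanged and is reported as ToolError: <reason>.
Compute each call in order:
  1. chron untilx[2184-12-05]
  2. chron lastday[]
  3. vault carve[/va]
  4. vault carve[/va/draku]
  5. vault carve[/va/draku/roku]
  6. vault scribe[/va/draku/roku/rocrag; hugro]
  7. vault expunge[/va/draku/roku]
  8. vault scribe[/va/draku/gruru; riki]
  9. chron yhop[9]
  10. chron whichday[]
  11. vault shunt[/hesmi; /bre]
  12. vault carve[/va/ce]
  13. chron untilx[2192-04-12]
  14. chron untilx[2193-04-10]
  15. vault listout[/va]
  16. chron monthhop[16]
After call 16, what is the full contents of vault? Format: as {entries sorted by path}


Answer: {bre=jotapre, va/, va/ce/, va/draku/, va/draku/gruru=riki, va/draku/roku/, va/draku/roku/rocrag=hugro}

Derivation:
Using chron untilx on d=2184-12-05, — result: 342.
Next I call chron lastday, giving 2183-12-31.
Using vault carve on p=/va, — result: ok.
Calling vault carve on p=/va/draku, and see ok.
Invoking vault carve on p=/va/draku/roku, → ok.
I run vault scribe on p=/va/draku/roku/rocrag, c=hugro: created.
Calling vault expunge on p=/va/draku/roku, and observe ToolError: not empty.
I use vault scribe on p=/va/draku/gruru, c=riki, — result: created.
Calling chron yhop on n=9, → 2192-12-31.
I try chron whichday(), and observe Monday.
Now I run vault shunt on s=/hesmi, d=/bre, giving ok.
Then vault carve on p=/va/ce: ok.
I use chron untilx on d=2192-04-12, → -263.
I use chron untilx on d=2193-04-10: 100.
Calling vault listout on p=/va, → [ce/, draku/].
Now I run chron monthhop on n=16: 2194-04-30.


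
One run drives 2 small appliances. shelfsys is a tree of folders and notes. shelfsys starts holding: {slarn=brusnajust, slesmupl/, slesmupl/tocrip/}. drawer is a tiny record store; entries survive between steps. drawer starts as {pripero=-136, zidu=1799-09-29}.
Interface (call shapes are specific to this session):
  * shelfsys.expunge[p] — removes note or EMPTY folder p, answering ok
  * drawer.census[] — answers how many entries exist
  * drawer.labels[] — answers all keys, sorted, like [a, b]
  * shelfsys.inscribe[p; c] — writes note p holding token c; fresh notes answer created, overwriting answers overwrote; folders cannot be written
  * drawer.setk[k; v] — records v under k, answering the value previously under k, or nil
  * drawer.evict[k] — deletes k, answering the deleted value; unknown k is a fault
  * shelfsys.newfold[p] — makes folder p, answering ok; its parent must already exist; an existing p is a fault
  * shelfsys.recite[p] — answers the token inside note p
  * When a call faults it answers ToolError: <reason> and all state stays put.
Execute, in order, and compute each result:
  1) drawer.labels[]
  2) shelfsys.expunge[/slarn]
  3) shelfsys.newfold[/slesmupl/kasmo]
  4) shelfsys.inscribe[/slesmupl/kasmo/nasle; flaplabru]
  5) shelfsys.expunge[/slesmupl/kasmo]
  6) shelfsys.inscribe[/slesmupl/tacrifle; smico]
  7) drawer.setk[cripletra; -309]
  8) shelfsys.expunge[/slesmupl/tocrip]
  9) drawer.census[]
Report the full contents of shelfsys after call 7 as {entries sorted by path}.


[in] drawer.labels
[out] [pripero, zidu]
[in] shelfsys.expunge p: /slarn
[out] ok
[in] shelfsys.newfold p: /slesmupl/kasmo
[out] ok
[in] shelfsys.inscribe p: /slesmupl/kasmo/nasle c: flaplabru
[out] created
[in] shelfsys.expunge p: /slesmupl/kasmo
[out] ToolError: not empty
[in] shelfsys.inscribe p: /slesmupl/tacrifle c: smico
[out] created
[in] drawer.setk k: cripletra v: -309
[out] nil
[in] shelfsys.expunge p: /slesmupl/tocrip
[out] ok
[in] drawer.census
[out] 3

Answer: {slesmupl/, slesmupl/kasmo/, slesmupl/kasmo/nasle=flaplabru, slesmupl/tacrifle=smico, slesmupl/tocrip/}
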